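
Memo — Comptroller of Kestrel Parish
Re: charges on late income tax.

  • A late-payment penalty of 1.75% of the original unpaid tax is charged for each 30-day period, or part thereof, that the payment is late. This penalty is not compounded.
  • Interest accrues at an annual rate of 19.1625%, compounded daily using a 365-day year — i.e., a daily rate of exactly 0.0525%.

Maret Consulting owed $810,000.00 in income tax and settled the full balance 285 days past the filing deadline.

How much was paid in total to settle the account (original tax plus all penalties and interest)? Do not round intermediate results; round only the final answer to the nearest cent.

Penalty periods: ⌈285/30⌉ = 10; penalty = 10 × 1.75% × $810,000.00 = $141,750.00
Interest: $810,000.00 × ((1 + 0.000525)^285 − 1) = $810,000.00 × 0.16135304… = $130,695.9605…
Total = $810,000.00 + $141,750.0000 + $130,695.9605… = $1,082,445.96

$1,082,445.96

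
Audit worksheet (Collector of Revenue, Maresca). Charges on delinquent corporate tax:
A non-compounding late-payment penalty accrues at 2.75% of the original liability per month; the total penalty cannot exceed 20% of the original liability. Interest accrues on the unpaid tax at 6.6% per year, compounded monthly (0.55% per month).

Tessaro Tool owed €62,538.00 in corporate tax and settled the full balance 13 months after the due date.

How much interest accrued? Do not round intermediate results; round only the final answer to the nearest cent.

€4,622.04

Interest: €62,538.00 × ((1 + 0.0055)^13 − 1) = €62,538.00 × 0.0739077… = €4,622.0425…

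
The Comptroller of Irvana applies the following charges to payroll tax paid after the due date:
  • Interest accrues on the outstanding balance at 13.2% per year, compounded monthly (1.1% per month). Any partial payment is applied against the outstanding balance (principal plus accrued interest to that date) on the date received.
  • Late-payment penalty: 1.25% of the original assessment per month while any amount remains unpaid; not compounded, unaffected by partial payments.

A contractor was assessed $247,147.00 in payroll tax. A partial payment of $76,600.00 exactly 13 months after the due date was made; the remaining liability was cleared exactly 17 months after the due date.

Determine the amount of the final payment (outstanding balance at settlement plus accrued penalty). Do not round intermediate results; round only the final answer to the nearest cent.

$270,155.41

Balance at month 13: $247,147.0000 × (1 + 0.011)^13 = $284,918.3140…
After $76,600.00 payment: $284,918.3140… − $76,600.00 = $208,318.3140…
Balance at month 17: $208,318.3140… × (1 + 0.011)^4 = $217,636.6711…
Penalty: 17 × 1.25% × $247,147.00 = $52,518.74…
Final settlement = outstanding balance + penalty = $217,636.6711… + $52,518.74… = $270,155.41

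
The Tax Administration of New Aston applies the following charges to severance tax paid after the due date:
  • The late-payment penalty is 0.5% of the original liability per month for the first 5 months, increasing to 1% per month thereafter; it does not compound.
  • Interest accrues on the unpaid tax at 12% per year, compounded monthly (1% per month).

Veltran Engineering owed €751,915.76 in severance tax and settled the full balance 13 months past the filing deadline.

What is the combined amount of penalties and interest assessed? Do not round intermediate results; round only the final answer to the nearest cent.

Penalty, months 1–5: 5 × 0.5% × €751,915.76 = €18,797.89…
Penalty, months 6–13: 8 × 1% × €751,915.76 = €60,153.26…
Interest: €751,915.76 × ((1 + 0.01)^13 − 1) = €751,915.76 × 0.1380933… = €103,834.5139…
Penalties + interest = €78,951.1548 + €103,834.5139… = €182,785.67

€182,785.67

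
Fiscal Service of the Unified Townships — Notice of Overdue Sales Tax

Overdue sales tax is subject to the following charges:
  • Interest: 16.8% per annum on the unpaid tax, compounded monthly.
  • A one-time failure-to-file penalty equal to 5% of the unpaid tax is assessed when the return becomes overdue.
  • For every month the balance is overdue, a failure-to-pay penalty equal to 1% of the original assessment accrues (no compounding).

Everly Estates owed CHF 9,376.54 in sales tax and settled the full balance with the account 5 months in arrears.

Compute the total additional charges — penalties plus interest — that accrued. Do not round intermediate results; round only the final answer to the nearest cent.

Failure-to-file penalty: 5% × CHF 9,376.54 = CHF 468.83…
Failure-to-pay penalty = 1% × CHF 9,376.54 × 5 mo = CHF 468.83…
Interest (16.8%/yr ÷ 12 = 1.4%/month): CHF 9,376.54 × ((1 + 0.014)^5 − 1) = CHF 674.9949…
Penalties + interest = CHF 937.6540 + CHF 674.9949… = CHF 1,612.65

CHF 1,612.65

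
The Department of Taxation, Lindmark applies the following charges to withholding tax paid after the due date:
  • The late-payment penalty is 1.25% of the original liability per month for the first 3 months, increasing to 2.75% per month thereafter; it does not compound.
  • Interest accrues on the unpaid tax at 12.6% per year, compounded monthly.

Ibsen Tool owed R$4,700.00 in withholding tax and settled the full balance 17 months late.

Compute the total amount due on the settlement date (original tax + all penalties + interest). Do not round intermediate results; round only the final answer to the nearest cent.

R$7,599.01

Penalty, months 1–3: 3 × 1.25% × R$4,700.00 = R$176.25
Penalty, months 4–17: 14 × 2.75% × R$4,700.00 = R$1,809.50
Interest (12.6%/yr ÷ 12 = 1.05%/month): R$4,700.00 × ((1 + 0.0105)^17 − 1) = R$913.2613…
Total = R$4,700.00 + R$1,985.7500 + R$913.2613… = R$7,599.01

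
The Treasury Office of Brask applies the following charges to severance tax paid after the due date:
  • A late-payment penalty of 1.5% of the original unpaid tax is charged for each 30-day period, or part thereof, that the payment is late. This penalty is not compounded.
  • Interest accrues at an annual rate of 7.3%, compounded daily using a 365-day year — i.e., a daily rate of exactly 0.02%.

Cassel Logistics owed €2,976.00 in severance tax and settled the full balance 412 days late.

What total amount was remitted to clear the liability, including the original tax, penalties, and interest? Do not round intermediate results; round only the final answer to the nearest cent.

€3,856.54

Penalty periods: ⌈412/30⌉ = 14; penalty = 14 × 1.5% × €2,976.00 = €624.96
Interest: €2,976.00 × ((1 + 0.0002)^412 − 1) = €2,976.00 × 0.08588113… = €255.5823…
Total = €2,976.00 + €624.9600 + €255.5823… = €3,856.54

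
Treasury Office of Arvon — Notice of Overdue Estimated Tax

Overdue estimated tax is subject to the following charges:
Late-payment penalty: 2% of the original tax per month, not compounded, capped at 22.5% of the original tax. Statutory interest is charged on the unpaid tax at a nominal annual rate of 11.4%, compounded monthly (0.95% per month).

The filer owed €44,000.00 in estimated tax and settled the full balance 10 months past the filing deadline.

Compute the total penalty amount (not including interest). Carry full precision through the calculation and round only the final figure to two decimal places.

€8,800.00

Penalty: 10 × 2% × €44,000.00 = €8,800.00 (below the 22.5% cap of €9,900.00)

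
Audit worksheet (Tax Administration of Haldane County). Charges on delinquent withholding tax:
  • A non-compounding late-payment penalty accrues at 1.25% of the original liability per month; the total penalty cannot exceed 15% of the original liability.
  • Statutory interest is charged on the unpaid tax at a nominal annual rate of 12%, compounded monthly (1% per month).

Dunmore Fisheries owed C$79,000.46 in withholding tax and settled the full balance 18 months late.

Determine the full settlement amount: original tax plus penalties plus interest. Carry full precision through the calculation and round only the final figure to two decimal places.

C$106,346.27

Penalty (uncapped): 18 × 1.25% × C$79,000.46 = C$17,775.10…; cap = 15% × C$79,000.46 = C$11,850.07… → penalty = C$11,850.07…
Interest: C$79,000.46 × ((1 + 0.01)^18 − 1) = C$79,000.46 × 0.1961475… = C$15,495.7408…
Total = C$79,000.46 + C$11,850.0690 + C$15,495.7408… = C$106,346.27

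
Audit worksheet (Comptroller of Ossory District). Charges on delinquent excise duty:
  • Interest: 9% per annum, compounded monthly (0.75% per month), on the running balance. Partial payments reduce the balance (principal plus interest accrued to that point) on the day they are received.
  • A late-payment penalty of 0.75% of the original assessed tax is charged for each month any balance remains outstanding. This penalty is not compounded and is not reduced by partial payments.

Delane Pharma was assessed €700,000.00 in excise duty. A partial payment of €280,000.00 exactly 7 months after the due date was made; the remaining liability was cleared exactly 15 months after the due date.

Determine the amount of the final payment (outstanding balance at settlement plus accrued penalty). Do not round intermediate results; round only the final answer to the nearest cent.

€564,524.14

Balance at month 7: €700,000.0000 × (1 + 0.0075)^7 = €737,587.2888…
After €280,000.00 payment: €737,587.2888… − €280,000.00 = €457,587.2888…
Balance at month 15: €457,587.2888… × (1 + 0.0075)^8 = €485,774.1386…
Penalty: 15 × 0.75% × €700,000.00 = €78,750.00
Final settlement = outstanding balance + penalty = €485,774.1386… + €78,750.00 = €564,524.14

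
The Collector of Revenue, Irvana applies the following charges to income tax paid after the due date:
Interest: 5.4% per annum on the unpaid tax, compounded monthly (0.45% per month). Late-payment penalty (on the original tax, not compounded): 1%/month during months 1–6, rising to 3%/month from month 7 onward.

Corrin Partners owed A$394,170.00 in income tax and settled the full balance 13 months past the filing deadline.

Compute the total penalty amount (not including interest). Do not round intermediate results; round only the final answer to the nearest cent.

A$106,425.90

Penalty, months 1–6: 6 × 1% × A$394,170.00 = A$23,650.20
Penalty, months 7–13: 7 × 3% × A$394,170.00 = A$82,775.70
Total penalty = A$23,650.20 + A$82,775.70 = A$106,425.90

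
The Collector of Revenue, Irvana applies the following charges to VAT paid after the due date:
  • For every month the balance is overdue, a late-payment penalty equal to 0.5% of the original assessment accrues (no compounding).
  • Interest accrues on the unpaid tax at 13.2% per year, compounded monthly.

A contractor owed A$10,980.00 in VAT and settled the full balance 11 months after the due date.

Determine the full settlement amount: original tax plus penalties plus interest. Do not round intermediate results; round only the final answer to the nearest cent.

A$12,988.02

Late-payment penalty: 11 × 0.5% × A$10,980.00 = A$603.90
Interest (13.2%/yr ÷ 12 = 1.1%/month): A$10,980.00 × ((1 + 0.011)^11 − 1) = A$1,404.1171…
Total = A$10,980.00 + A$603.9000 + A$1,404.1171… = A$12,988.02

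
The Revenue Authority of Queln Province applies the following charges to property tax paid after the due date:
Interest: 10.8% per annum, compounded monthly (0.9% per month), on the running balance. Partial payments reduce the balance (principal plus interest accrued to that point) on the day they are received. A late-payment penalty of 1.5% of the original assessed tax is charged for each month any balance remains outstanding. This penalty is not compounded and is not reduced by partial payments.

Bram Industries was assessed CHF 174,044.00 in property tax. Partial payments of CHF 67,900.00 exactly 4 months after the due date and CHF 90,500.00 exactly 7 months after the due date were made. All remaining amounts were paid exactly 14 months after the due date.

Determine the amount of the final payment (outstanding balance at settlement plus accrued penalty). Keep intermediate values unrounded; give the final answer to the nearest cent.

Balance at month 4: CHF 174,044.0000 × (1 + 0.009)^4 = CHF 180,394.6780…
After CHF 67,900.00 payment: CHF 180,394.6780… − CHF 67,900.00 = CHF 112,494.6780…
Balance at month 7: CHF 112,494.6780… × (1 + 0.009)^3 = CHF 115,559.4526…
After CHF 90,500.00 payment: CHF 115,559.4526… − CHF 90,500.00 = CHF 25,059.4526…
Balance at month 14: CHF 25,059.4526… × (1 + 0.009)^7 = CHF 26,681.4694…
Penalty: 14 × 1.5% × CHF 174,044.00 = CHF 36,549.24
Final settlement = outstanding balance + penalty = CHF 26,681.4694… + CHF 36,549.24 = CHF 63,230.71

CHF 63,230.71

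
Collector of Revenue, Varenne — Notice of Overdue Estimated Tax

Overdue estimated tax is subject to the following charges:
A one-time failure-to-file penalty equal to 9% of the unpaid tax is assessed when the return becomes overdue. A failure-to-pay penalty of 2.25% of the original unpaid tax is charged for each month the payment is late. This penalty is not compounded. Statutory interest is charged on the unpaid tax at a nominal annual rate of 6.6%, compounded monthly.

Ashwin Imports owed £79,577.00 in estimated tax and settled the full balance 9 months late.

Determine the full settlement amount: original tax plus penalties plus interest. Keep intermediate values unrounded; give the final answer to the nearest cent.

£106,880.11

Failure-to-file penalty: 9% × £79,577.00 = £7,161.93
Failure-to-pay penalty: 9 × 2.25% × £79,577.00 = £16,114.34…
Interest (6.6%/yr ÷ 12 = 0.55%/month): £79,577.00 × ((1 + 0.0055)^9 − 1) = £4,026.8422…
Total = £79,577.00 + £23,276.2725 + £4,026.8422… = £106,880.11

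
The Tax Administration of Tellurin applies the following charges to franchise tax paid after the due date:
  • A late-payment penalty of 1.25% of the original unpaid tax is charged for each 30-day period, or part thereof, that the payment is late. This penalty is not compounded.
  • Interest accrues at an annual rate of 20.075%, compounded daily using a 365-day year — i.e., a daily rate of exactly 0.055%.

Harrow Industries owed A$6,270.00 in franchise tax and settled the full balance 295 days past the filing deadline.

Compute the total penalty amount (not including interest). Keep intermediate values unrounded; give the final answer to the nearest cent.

A$783.75

Penalty periods: ⌈295/30⌉ = 10; penalty = 10 × 1.25% × A$6,270.00 = A$783.75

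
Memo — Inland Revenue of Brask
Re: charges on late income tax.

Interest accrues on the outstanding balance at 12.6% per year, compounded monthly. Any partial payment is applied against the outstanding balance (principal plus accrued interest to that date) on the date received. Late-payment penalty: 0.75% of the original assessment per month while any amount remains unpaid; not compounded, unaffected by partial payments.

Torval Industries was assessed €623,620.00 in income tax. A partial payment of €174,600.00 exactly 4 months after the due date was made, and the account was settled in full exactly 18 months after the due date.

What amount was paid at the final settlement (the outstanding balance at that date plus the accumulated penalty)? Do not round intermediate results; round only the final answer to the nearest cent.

Monthly rate = 12.6% ÷ 12 = 1.05%
Balance at month 4: €623,620.0000 × (1 + 0.0105)^4 = €650,227.4599…
After €174,600.00 payment: €650,227.4599… − €174,600.00 = €475,627.4599…
Balance at month 18: €475,627.4599… × (1 + 0.0105)^14 = €550,522.8762…
Penalty: 18 × 0.75% × €623,620.00 = €84,188.70
Final settlement = outstanding balance + penalty = €550,522.8762… + €84,188.70 = €634,711.58

€634,711.58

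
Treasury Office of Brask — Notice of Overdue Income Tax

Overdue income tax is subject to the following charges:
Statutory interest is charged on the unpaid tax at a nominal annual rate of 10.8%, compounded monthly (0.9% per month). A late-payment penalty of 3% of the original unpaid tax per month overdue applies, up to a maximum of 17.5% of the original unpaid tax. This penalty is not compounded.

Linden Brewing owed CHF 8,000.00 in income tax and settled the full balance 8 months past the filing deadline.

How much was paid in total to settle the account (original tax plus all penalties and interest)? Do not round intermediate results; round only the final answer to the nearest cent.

Penalty (uncapped): 8 × 3% × CHF 8,000.00 = CHF 1,920.00; cap = 17.5% × CHF 8,000.00 = CHF 1,400.00 → penalty = CHF 1,400.00
Interest: CHF 8,000.00 × ((1 + 0.009)^8 − 1) = CHF 8,000.00 × 0.0743093… = CHF 594.4743…
Total = CHF 8,000.00 + CHF 1,400.0000 + CHF 594.4743… = CHF 9,994.47

CHF 9,994.47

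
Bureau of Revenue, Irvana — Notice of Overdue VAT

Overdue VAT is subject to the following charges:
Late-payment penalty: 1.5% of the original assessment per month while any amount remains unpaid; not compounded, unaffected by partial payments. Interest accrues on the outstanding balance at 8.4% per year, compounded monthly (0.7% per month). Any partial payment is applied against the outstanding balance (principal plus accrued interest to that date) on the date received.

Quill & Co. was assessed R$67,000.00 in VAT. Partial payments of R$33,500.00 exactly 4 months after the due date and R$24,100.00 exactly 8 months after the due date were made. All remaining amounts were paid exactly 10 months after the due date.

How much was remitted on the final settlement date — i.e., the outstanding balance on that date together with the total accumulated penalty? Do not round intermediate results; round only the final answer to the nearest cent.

Balance at month 4: R$67,000.0000 × (1 + 0.007)^4 = R$68,895.7901…
After R$33,500.00 payment: R$68,895.7901… − R$33,500.00 = R$35,395.7901…
Balance at month 8: R$35,395.7901… × (1 + 0.007)^4 = R$36,397.3272…
After R$24,100.00 payment: R$36,397.3272… − R$24,100.00 = R$12,297.3272…
Balance at month 10: R$12,297.3272… × (1 + 0.007)^2 = R$12,470.0924…
Penalty: 10 × 1.5% × R$67,000.00 = R$10,050.00
Final settlement = outstanding balance + penalty = R$12,470.0924… + R$10,050.00 = R$22,520.09

R$22,520.09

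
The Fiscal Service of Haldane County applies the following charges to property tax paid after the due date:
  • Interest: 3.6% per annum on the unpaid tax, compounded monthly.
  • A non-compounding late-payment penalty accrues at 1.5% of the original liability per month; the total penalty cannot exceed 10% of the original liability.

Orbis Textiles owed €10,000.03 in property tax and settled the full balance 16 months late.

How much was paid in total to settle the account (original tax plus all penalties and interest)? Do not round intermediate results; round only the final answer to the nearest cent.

Penalty (uncapped): 16 × 1.5% × €10,000.03 = €2,400.01…; cap = 10% × €10,000.03 = €1,000.00… → penalty = €1,000.00…
Interest (3.6%/yr ÷ 12 = 0.3%/month): €10,000.03 × ((1 + 0.003)^16 − 1) = €490.9542…
Total = €10,000.03 + €1,000.0030 + €490.9542… = €11,490.99

€11,490.99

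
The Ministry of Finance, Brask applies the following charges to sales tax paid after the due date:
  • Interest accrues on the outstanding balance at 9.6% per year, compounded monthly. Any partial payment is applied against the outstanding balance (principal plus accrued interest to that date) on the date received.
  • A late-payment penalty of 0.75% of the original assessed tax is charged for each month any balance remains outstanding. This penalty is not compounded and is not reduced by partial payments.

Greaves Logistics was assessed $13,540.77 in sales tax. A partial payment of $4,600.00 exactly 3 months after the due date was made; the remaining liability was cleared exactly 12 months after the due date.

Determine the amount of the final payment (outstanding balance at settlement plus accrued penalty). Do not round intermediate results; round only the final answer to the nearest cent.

$11,176.10

Monthly rate = 9.6% ÷ 12 = 0.8%
Balance at month 3: $13,540.7700 × (1 + 0.008)^3 = $13,868.3552…
After $4,600.00 payment: $13,868.3552… − $4,600.00 = $9,268.3552…
Balance at month 12: $9,268.3552… × (1 + 0.008)^9 = $9,957.4345…
Penalty: 12 × 0.75% × $13,540.77 = $1,218.67…
Final settlement = outstanding balance + penalty = $9,957.4345… + $1,218.67… = $11,176.10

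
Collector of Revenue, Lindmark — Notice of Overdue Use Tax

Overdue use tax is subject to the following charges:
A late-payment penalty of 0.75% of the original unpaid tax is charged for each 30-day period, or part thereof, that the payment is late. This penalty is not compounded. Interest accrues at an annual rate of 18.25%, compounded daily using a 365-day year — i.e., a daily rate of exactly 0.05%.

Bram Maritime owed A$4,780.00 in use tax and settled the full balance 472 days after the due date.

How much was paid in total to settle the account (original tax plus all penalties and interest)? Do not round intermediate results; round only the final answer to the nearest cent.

A$6,625.56

Penalty periods: ⌈472/30⌉ = 16; penalty = 16 × 0.75% × A$4,780.00 = A$573.60
Interest: A$4,780.00 × ((1 + 0.0005)^472 − 1) = A$4,780.00 × 0.26609963… = A$1,271.9562…
Total = A$4,780.00 + A$573.6000 + A$1,271.9562… = A$6,625.56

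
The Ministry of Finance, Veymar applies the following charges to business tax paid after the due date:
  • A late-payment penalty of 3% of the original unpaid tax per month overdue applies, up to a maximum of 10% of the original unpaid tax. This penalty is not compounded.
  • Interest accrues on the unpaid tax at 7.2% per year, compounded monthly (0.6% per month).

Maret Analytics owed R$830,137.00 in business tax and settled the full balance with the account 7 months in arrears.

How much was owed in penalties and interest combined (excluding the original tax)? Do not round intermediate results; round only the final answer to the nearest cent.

Penalty (uncapped): 7 × 3% × R$830,137.00 = R$174,328.77; cap = 10% × R$830,137.00 = R$83,013.70 → penalty = R$83,013.70
Interest: R$830,137.00 × ((1 + 0.006)^7 − 1) = R$830,137.00 × 0.0427636… = R$35,499.6512…
Penalties + interest = R$83,013.7000 + R$35,499.6512… = R$118,513.35

R$118,513.35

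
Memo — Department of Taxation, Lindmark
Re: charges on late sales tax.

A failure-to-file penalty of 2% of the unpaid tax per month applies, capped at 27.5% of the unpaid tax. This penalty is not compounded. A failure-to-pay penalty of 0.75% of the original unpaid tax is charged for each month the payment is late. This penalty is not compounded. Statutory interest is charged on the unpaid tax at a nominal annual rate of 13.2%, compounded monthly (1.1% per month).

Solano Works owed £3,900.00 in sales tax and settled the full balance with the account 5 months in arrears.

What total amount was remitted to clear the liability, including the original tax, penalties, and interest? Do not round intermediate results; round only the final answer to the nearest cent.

£4,655.52

Failure-to-file: 5 × 2% × £3,900.00 = £390.00 (under the 27.5% cap)
Failure-to-pay penalty: 5 × 0.75% × £3,900.00 = £146.25
Interest: £3,900.00 × ((1 + 0.011)^5 − 1) = £3,900.00 × 0.0562234… = £219.2712…
Total = £3,900.00 + £536.2500 + £219.2712… = £4,655.52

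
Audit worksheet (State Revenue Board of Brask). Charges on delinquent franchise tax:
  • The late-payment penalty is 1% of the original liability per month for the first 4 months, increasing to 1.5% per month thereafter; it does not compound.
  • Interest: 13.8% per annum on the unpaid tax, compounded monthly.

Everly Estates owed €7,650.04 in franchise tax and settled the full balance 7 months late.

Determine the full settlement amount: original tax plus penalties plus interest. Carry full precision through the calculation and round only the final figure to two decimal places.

€8,937.78

Penalty, months 1–4: 4 × 1% × €7,650.04 = €306.00…
Penalty, months 5–7: 3 × 1.5% × €7,650.04 = €344.25…
Interest (13.8%/yr ÷ 12 = 1.15%/month): €7,650.04 × ((1 + 0.0115)^7 − 1) = €637.4862…
Total = €7,650.04 + €650.2534 + €637.4862… = €8,937.78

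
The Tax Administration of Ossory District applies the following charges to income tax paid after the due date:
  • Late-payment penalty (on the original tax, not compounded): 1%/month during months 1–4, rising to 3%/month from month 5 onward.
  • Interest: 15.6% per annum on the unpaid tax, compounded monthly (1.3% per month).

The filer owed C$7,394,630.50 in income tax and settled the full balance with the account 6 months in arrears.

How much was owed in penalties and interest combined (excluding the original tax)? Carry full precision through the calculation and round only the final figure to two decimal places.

Penalty, months 1–4: 4 × 1% × C$7,394,630.50 = C$295,785.22
Penalty, months 5–6: 2 × 3% × C$7,394,630.50 = C$443,677.83
Interest: C$7,394,630.50 × ((1 + 0.013)^6 − 1) = C$7,394,630.50 × 0.0805794… = C$595,854.6719…
Penalties + interest = C$739,463.0500 + C$595,854.6719… = C$1,335,317.72

C$1,335,317.72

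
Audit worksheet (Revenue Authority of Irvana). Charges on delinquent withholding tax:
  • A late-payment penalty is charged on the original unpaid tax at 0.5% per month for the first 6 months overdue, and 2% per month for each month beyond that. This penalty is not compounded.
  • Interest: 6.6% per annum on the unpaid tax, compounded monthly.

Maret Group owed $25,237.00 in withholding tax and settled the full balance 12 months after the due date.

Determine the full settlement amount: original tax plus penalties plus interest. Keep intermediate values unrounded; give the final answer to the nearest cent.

$30,739.51

Penalty, months 1–6: 6 × 0.5% × $25,237.00 = $757.11
Penalty, months 7–12: 6 × 2% × $25,237.00 = $3,028.44
Interest (6.6%/yr ÷ 12 = 0.55%/month): $25,237.00 × ((1 + 0.0055)^12 − 1) = $1,716.9629…
Total = $25,237.00 + $3,785.5500 + $1,716.9629… = $30,739.51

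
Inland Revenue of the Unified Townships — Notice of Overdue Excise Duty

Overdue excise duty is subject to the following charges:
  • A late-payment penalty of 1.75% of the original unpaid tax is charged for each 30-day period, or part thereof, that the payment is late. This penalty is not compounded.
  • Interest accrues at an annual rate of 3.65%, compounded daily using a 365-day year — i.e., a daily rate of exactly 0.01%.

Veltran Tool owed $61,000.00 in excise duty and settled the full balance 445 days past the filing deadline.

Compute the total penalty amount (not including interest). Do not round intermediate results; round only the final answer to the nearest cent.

Penalty periods: ⌈445/30⌉ = 15; penalty = 15 × 1.75% × $61,000.00 = $16,012.50

$16,012.50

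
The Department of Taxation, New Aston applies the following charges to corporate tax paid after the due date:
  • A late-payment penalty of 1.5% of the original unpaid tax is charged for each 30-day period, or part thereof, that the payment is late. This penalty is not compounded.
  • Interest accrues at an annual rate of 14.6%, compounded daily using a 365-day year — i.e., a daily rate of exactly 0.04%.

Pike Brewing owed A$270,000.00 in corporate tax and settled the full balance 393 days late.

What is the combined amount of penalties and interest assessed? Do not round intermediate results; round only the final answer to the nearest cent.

A$102,652.07

Penalty periods: ⌈393/30⌉ = 14; penalty = 14 × 1.5% × A$270,000.00 = A$56,700.00
Interest: A$270,000.00 × ((1 + 0.0004)^393 − 1) = A$270,000.00 × 0.17019285… = A$45,952.0708…
Penalties + interest = A$56,700.0000 + A$45,952.0708… = A$102,652.07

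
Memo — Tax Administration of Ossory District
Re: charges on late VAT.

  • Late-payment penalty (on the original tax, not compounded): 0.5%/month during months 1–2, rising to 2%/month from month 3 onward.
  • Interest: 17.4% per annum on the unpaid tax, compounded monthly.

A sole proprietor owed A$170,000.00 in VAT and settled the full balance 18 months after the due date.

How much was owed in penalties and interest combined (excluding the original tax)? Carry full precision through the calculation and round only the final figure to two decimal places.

A$106,385.47

Penalty, months 1–2: 2 × 0.5% × A$170,000.00 = A$1,700.00
Penalty, months 3–18: 16 × 2% × A$170,000.00 = A$54,400.00
Interest (17.4%/yr ÷ 12 = 1.45%/month): A$170,000.00 × ((1 + 0.0145)^18 − 1) = A$50,285.4669…
Penalties + interest = A$56,100.0000 + A$50,285.4669… = A$106,385.47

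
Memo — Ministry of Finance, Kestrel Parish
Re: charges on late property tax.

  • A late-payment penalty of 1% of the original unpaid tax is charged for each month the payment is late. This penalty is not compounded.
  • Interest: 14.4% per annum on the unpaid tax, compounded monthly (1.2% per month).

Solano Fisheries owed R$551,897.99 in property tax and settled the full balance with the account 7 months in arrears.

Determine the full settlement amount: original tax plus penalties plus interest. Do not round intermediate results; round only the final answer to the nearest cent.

Late-payment penalty = 1% × R$551,897.99 × 7 mo = R$38,632.86…
Interest: R$551,897.99 × ((1 + 0.012)^7 − 1) = R$551,897.99 × 0.0870852… = R$48,062.1529…
Total = R$551,897.99 + R$38,632.8593 + R$48,062.1529… = R$638,593.00

R$638,593.00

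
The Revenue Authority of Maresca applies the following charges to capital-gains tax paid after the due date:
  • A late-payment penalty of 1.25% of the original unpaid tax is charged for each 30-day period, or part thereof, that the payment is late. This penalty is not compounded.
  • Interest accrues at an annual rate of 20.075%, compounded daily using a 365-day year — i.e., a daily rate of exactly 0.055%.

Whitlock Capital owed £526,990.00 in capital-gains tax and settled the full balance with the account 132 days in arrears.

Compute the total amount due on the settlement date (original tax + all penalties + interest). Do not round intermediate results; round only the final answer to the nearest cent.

£599,598.09

Penalty periods: ⌈132/30⌉ = 5; penalty = 5 × 1.25% × £526,990.00 = £32,936.88…
Interest: £526,990.00 × ((1 + 0.00055)^132 − 1) = £526,990.00 × 0.07527887… = £39,671.2119…
Total = £526,990.00 + £32,936.8750 + £39,671.2119… = £599,598.09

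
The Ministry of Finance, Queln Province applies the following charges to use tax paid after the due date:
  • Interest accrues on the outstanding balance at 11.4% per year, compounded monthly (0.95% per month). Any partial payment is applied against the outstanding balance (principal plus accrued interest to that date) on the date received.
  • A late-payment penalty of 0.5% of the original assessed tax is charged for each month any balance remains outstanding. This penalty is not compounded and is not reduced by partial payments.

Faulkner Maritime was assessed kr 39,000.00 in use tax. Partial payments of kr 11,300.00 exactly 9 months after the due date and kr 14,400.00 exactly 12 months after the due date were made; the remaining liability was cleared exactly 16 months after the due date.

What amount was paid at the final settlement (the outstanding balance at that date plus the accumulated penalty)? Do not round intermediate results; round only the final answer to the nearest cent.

Balance at month 9: kr 39,000.0000 × (1 + 0.0095)^9 = kr 42,464.0602…
After kr 11,300.00 payment: kr 42,464.0602… − kr 11,300.00 = kr 31,164.0602…
Balance at month 12: kr 31,164.0602… × (1 + 0.0095)^3 = kr 32,060.7003…
After kr 14,400.00 payment: kr 32,060.7003… − kr 14,400.00 = kr 17,660.7003…
Balance at month 16: kr 17,660.7003… × (1 + 0.0095)^4 = kr 18,341.4309…
Penalty: 16 × 0.5% × kr 39,000.00 = kr 3,120.00
Final settlement = outstanding balance + penalty = kr 18,341.4309… + kr 3,120.00 = kr 21,461.43

kr 21,461.43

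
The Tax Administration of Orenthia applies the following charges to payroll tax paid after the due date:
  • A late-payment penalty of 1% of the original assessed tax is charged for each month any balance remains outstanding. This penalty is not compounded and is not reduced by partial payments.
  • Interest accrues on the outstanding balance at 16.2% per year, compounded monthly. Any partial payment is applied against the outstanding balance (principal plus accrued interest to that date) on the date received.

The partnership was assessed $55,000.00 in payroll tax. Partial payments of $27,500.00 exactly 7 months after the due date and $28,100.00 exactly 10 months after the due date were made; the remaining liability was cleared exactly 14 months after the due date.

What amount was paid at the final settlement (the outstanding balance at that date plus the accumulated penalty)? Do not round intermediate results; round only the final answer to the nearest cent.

Monthly rate = 16.2% ÷ 12 = 1.35%
Balance at month 7: $55,000.0000 × (1 + 0.0135)^7 = $60,412.7994…
After $27,500.00 payment: $60,412.7994… − $27,500.00 = $32,912.7994…
Balance at month 10: $32,912.7994… × (1 + 0.0135)^3 = $34,263.8439…
After $28,100.00 payment: $34,263.8439… − $28,100.00 = $6,163.8439…
Balance at month 14: $6,163.8439… × (1 + 0.0135)^4 = $6,503.4925…
Penalty: 14 × 1% × $55,000.00 = $7,700.00
Final settlement = outstanding balance + penalty = $6,503.4925… + $7,700.00 = $14,203.49

$14,203.49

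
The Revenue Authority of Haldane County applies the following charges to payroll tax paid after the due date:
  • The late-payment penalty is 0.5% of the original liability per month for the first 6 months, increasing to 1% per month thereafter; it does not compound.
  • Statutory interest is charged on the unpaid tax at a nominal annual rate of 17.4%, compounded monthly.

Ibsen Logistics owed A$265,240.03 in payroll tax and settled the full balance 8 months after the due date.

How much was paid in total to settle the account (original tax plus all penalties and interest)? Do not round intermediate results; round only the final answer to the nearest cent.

A$310,877.46

Penalty, months 1–6: 6 × 0.5% × A$265,240.03 = A$7,957.20…
Penalty, months 7–8: 2 × 1% × A$265,240.03 = A$5,304.80…
Interest (17.4%/yr ÷ 12 = 1.45%/month): A$265,240.03 × ((1 + 0.0145)^8 − 1) = A$32,375.4244…
Total = A$265,240.03 + A$13,262.0015 + A$32,375.4244… = A$310,877.46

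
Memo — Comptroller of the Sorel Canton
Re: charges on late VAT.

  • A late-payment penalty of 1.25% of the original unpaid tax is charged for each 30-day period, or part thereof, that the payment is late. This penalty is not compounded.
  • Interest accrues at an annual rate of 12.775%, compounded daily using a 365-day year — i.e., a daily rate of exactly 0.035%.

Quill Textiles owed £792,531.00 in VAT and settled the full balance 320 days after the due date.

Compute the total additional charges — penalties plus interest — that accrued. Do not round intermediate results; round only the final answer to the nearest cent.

£202,880.76

Penalty periods: ⌈320/30⌉ = 11; penalty = 11 × 1.25% × £792,531.00 = £108,973.01…
Interest: £792,531.00 × ((1 + 0.00035)^320 − 1) = £792,531.00 × 0.11849094… = £93,907.7456…
Penalties + interest = £108,973.0125 + £93,907.7456… = £202,880.76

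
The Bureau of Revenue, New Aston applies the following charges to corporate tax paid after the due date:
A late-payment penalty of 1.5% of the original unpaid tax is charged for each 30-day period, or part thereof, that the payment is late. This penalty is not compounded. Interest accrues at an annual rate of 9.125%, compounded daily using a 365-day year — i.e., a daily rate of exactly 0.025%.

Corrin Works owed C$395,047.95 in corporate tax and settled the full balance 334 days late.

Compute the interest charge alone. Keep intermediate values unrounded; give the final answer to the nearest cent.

C$34,398.35

Interest: C$395,047.95 × ((1 + 0.00025)^334 − 1) = C$395,047.95 × 0.08707387… = C$34,398.3542…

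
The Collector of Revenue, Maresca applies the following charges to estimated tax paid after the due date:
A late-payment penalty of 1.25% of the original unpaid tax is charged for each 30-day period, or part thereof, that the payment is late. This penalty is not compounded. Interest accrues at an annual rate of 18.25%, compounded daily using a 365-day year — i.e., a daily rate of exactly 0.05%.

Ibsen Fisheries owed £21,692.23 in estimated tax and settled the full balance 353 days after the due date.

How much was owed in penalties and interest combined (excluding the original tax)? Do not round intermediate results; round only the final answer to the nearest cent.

Penalty periods: ⌈353/30⌉ = 12; penalty = 12 × 1.25% × £21,692.23 = £3,253.83…
Interest: £21,692.23 × ((1 + 0.0005)^353 − 1) = £21,692.23 × 0.19298180… = £4,186.2057…
Penalties + interest = £3,253.8345 + £4,186.2057… = £7,440.04

£7,440.04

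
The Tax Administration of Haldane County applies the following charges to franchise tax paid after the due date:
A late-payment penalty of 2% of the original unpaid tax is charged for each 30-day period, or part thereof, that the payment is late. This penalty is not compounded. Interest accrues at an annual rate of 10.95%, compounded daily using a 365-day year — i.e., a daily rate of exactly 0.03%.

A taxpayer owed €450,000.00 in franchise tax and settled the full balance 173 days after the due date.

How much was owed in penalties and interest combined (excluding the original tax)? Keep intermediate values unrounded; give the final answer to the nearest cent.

Penalty periods: ⌈173/30⌉ = 6; penalty = 6 × 2% × €450,000.00 = €54,000.00
Interest: €450,000.00 × ((1 + 0.0003)^173 − 1) = €450,000.00 × 0.05326221… = €23,967.9955…
Penalties + interest = €54,000.0000 + €23,967.9955… = €77,968.00

€77,968.00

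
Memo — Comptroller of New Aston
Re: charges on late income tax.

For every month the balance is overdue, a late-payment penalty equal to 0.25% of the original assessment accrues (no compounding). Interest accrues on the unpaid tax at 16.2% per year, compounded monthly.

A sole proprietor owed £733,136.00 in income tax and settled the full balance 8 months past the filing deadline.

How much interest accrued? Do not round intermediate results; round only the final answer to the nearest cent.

£83,022.62

Interest (16.2%/yr ÷ 12 = 1.35%/month): £733,136.00 × ((1 + 0.0135)^8 − 1) = £83,022.6163…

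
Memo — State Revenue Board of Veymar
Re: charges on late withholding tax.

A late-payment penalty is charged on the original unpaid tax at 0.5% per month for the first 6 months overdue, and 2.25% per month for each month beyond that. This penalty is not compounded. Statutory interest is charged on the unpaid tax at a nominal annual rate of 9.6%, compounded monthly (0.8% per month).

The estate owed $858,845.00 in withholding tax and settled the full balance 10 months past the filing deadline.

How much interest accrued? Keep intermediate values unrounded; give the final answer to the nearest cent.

$71,234.59

Interest: $858,845.00 × ((1 + 0.008)^10 − 1) = $858,845.00 × 0.0829423… = $71,234.5869…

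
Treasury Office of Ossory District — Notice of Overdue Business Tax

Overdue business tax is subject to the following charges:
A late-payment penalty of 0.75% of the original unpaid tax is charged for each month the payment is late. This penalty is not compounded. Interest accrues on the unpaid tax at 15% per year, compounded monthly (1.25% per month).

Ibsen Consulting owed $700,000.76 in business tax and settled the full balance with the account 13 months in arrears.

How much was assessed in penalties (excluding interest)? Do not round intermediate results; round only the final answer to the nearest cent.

$68,250.07

Late-payment penalty: 13 × 0.75% × $700,000.76 = $68,250.07…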